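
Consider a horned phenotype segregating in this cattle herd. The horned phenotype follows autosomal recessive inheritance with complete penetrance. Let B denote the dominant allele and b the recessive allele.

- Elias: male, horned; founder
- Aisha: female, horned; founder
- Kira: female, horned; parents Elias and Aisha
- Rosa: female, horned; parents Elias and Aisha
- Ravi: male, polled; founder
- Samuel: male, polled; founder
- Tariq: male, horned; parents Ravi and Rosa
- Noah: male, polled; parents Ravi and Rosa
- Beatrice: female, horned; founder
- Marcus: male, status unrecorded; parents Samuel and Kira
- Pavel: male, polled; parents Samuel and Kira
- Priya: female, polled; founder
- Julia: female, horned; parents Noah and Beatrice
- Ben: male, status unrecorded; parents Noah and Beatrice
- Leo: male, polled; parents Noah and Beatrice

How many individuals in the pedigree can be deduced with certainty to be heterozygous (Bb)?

Obligate heterozygotes: Ravi is polled so carries B and passed b to Tariq (bb), so Ravi is Bb; Noah is polled so carries B and received b from Rosa (bb), so Noah is Bb; Pavel is polled so carries B and received b from Kira (bb), so Pavel is Bb; Leo is polled so carries B and received b from Beatrice (bb), so Leo is Bb.
Every other individual is either homozygous by phenotype or has at least one consistent homozygous assignment, so the count is 4.

4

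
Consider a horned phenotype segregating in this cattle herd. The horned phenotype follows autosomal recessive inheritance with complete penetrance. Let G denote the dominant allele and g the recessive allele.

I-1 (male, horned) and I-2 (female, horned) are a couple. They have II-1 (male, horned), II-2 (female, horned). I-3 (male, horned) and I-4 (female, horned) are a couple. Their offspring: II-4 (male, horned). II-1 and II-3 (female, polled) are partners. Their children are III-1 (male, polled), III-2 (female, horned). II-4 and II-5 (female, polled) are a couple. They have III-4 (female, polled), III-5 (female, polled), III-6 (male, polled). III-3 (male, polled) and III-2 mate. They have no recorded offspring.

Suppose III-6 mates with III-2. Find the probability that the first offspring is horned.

III-6 is polled so carries G and received g from II-4 (gg), so III-6 is Gg.
III-2 is horned, so III-2 is gg.
The cross gives 1/2 Gg : 1/2 gg, so P(offspring is horned) = 1/2.

1/2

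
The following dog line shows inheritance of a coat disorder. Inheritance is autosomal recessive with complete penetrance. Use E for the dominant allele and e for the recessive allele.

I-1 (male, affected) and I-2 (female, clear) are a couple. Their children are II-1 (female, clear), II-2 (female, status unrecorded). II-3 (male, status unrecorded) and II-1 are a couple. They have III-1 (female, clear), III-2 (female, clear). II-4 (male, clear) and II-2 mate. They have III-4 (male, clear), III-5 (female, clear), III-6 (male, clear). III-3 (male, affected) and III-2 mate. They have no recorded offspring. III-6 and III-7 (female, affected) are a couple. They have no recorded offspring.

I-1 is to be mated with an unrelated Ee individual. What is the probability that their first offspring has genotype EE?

I-1 is affected, so I-1 is ee.
The cross gives 1/2 Ee : 1/2 ee, so P(offspring has genotype EE) = 0.

0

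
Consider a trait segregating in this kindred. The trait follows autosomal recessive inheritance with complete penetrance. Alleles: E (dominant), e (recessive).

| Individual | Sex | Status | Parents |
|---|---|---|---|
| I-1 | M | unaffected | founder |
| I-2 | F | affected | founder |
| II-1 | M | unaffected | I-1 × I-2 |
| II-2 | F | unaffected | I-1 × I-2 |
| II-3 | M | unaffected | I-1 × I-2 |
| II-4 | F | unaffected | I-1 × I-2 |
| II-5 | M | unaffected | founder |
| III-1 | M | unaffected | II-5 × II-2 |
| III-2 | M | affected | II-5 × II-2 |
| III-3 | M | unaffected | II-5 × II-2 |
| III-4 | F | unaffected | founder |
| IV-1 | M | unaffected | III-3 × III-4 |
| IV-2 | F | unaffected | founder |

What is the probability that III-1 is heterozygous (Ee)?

II-5 is unaffected so carries E and passed e to III-2 (ee), so II-5 is Ee.
II-2 is unaffected so carries E and received e from I-2 (ee), so II-2 is Ee.
Their cross gives offspring ratios 1/4 EE : 1/2 Ee : 1/4 ee. Conditioning on III-1 being unaffected, P(Ee) = 1/2 / 3/4 = 2/3.

2/3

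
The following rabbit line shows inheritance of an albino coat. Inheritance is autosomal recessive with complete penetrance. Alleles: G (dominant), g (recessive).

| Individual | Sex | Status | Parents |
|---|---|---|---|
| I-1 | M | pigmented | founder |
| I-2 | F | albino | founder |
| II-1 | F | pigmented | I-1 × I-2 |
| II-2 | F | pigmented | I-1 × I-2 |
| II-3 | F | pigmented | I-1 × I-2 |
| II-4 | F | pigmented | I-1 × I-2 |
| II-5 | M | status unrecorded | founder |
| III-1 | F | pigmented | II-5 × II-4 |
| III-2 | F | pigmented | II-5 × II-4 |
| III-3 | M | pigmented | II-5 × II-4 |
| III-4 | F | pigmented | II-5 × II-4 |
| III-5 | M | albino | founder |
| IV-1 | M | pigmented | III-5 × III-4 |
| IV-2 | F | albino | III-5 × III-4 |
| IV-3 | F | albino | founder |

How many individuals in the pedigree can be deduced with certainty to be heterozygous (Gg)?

Obligate heterozygotes: II-1 is pigmented so carries G and received g from I-2 (gg), so II-1 is Gg; II-2 is pigmented so carries G and received g from I-2 (gg), so II-2 is Gg; II-3 is pigmented so carries G and received g from I-2 (gg), so II-3 is Gg; II-4 is pigmented so carries G and received g from I-2 (gg), so II-4 is Gg; III-4 is pigmented so carries G and passed g to IV-2 (gg), so III-4 is Gg; IV-1 is pigmented so carries G and received g from III-5 (gg), so IV-1 is Gg.
Every other individual is either homozygous by phenotype or has at least one consistent homozygous assignment, so the count is 6.

6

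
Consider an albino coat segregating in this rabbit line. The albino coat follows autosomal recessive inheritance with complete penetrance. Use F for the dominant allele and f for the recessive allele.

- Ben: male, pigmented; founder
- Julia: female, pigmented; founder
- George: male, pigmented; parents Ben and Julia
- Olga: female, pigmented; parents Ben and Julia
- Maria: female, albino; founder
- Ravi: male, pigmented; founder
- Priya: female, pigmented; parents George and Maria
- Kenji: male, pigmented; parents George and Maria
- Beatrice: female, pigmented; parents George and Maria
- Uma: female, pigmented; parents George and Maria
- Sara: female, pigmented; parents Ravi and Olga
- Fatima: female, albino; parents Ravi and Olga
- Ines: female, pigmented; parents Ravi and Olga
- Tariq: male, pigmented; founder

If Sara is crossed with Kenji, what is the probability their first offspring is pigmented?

5/6

Ravi is pigmented so carries F and passed f to Fatima (ff), so Ravi is Ff.
Olga is pigmented so carries F and passed f to Fatima (ff), so Olga is Ff.
Sara is a pigmented offspring of Ravi (Ff) × Olga (Ff), whose cross gives 1/4 FF : 1/2 Ff : 1/4 ff; conditioning on being pigmented, Sara is FF with probability 1/3, Ff with probability 2/3.
Kenji is pigmented so carries F and received f from Maria (ff), so Kenji is Ff.
Summing over parental genotype combinations, P(offspring is pigmented) = 1/3·1 + 2/3·3/4 = 5/6.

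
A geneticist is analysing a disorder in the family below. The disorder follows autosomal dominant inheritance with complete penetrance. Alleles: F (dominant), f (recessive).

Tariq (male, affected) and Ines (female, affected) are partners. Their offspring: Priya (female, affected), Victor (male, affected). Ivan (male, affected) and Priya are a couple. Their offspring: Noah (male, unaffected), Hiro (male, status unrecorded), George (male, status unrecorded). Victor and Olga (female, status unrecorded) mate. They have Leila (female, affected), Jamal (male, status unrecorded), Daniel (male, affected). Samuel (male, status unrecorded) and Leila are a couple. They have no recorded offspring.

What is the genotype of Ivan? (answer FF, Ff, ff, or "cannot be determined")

From phenotype alone, Ivan is FF or Ff.
Ivan is affected so carries F and passed f to Noah (ff), so Ivan is Ff.

Ff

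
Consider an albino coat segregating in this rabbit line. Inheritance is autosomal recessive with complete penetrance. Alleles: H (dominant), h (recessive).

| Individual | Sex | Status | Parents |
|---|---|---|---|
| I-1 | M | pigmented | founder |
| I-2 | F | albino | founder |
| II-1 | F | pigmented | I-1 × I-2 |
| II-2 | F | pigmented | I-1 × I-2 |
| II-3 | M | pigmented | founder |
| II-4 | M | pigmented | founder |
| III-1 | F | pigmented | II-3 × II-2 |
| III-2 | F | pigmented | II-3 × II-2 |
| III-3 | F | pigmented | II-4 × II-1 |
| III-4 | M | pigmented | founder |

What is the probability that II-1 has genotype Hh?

1

II-1 is pigmented so carries H and received h from I-2 (hh), so II-1 is Hh, giving P(Hh) = 1.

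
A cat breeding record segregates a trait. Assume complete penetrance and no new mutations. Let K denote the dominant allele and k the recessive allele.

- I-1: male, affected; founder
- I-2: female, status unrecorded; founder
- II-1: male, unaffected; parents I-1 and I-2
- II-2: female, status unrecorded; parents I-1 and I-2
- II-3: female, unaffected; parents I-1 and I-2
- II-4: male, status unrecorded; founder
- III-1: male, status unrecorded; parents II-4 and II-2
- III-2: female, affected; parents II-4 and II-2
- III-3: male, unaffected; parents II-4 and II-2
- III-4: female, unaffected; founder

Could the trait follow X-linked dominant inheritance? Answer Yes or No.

Under X-linked dominant, II-3 (unaffected, female) cannot arise from I-1 (affected) × I-2 (unrecorded).

No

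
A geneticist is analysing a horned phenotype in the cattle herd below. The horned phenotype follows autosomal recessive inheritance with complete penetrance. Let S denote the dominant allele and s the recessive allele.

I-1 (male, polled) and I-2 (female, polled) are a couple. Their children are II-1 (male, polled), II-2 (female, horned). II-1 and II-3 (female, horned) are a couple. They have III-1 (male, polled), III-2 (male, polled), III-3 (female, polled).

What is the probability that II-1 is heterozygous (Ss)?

I-1 is polled so carries S and passed s to II-2 (ss), so I-1 is Ss.
I-2 is polled so carries S and passed s to II-2 (ss), so I-2 is Ss.
Their cross gives offspring ratios 1/4 SS : 1/2 Ss : 1/4 ss. Conditioning on II-1 being polled, P(Ss) = 1/2 / 3/4 = 2/3 before taking II-1's own offspring into account.
II-3 is horned, so II-3 is ss.
Now use II-1's offspring. Probability of each recorded status — polled son III-1: 1/2 if II-1 is Ss, 1 if SS; polled son III-2: 1/2 if II-1 is Ss, 1 if SS; polled daughter III-3: 1/2 if II-1 is Ss, 1 if SS.
Bayes: P(Ss) = 2/3·1/8 / (2/3·1/8 + 1/3·1) = 1/5.

1/5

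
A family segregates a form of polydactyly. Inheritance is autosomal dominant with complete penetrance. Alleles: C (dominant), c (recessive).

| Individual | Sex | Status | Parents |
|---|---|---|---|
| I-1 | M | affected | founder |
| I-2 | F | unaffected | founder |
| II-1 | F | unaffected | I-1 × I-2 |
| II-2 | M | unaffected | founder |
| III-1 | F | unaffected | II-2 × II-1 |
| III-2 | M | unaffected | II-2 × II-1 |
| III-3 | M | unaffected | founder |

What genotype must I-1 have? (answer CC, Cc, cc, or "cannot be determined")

From phenotype alone, I-1 is CC or Cc.
I-1 is affected so carries C and passed c to II-1 (cc), so I-1 is Cc.

Cc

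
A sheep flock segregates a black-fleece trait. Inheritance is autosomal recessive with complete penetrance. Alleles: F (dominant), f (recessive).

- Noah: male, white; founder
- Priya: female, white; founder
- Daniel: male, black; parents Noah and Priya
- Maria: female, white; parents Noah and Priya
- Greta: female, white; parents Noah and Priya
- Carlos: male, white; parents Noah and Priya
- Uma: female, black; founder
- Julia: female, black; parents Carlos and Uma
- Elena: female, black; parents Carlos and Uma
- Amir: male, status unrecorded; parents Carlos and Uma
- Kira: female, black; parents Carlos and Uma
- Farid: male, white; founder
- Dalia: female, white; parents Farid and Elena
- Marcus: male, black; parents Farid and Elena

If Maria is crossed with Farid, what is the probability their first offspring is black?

1/6

Noah is white so carries F and passed f to Daniel (ff), so Noah is Ff.
Priya is white so carries F and passed f to Daniel (ff), so Priya is Ff.
Maria is a white offspring of Noah (Ff) × Priya (Ff), whose cross gives 1/4 FF : 1/2 Ff : 1/4 ff; conditioning on being white, Maria is FF with probability 1/3, Ff with probability 2/3.
Farid is white so carries F and passed f to Marcus (ff), so Farid is Ff.
Summing over parental genotype combinations, P(offspring is black) = 2/3·1/4 = 1/6.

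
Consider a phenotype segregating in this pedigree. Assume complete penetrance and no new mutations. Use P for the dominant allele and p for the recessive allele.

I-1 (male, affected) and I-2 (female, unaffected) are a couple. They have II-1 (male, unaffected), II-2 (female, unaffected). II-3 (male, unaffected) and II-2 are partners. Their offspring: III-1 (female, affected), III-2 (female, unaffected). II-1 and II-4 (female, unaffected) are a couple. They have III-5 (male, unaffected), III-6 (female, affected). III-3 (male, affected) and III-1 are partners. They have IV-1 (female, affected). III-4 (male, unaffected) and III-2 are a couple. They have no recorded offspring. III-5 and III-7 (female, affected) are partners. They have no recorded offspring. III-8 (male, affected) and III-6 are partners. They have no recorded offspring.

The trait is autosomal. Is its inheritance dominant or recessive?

II-3 and II-2 are both unaffected yet have an affected child III-1. Under dominance, an affected child requires at least one affected parent, so the trait cannot be dominant.

recessive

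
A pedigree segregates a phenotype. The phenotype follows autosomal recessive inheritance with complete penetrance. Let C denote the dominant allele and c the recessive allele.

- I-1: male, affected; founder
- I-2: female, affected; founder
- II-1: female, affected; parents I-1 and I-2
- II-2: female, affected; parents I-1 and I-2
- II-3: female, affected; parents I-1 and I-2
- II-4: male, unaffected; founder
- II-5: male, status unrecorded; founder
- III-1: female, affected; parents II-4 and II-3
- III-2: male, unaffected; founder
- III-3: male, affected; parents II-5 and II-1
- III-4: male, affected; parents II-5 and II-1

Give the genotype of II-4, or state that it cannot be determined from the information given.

From phenotype alone, II-4 is CC or Cc.
II-4 is unaffected so carries C and passed c to III-1 (cc), so II-4 is Cc.

Cc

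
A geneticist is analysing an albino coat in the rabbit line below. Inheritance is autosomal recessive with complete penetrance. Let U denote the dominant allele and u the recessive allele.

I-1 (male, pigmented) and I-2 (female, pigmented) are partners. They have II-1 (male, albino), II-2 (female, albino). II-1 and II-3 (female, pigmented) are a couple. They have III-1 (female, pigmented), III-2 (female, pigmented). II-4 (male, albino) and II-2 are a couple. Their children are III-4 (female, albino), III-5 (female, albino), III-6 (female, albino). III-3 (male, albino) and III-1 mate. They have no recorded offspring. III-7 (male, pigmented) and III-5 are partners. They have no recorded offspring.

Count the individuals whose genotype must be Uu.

4

Obligate heterozygotes: I-1 is pigmented so carries U and passed u to II-1 (uu), so I-1 is Uu; I-2 is pigmented so carries U and passed u to II-1 (uu), so I-2 is Uu; III-1 is pigmented so carries U and received u from II-1 (uu), so III-1 is Uu; III-2 is pigmented so carries U and received u from II-1 (uu), so III-2 is Uu.
Every other individual is either homozygous by phenotype or has at least one consistent homozygous assignment, so the count is 4.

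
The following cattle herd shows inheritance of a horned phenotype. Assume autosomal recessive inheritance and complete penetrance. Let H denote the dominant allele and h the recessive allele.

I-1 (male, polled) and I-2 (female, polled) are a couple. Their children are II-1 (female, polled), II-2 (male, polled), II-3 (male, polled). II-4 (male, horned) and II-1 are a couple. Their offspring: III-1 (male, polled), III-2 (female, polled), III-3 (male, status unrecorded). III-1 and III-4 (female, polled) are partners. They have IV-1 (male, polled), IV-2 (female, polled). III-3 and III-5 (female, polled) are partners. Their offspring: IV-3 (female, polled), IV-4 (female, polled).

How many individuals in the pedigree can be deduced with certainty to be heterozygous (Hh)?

Obligate heterozygotes: III-1 is polled so carries H and received h from II-4 (hh), so III-1 is Hh; III-2 is polled so carries H and received h from II-4 (hh), so III-2 is Hh.
Every other individual is either homozygous by phenotype or has at least one consistent homozygous assignment, so the count is 2.

2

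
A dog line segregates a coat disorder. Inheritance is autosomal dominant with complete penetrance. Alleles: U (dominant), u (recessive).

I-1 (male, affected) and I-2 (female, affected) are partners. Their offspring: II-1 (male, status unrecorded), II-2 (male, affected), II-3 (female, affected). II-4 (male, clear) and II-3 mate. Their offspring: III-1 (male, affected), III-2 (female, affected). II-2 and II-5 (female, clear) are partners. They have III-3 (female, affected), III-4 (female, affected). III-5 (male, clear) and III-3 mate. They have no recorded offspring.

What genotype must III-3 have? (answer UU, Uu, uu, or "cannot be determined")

Uu

From phenotype alone, III-3 is UU or Uu.
III-3 is affected so carries U and received u from II-5 (uu), so III-3 is Uu.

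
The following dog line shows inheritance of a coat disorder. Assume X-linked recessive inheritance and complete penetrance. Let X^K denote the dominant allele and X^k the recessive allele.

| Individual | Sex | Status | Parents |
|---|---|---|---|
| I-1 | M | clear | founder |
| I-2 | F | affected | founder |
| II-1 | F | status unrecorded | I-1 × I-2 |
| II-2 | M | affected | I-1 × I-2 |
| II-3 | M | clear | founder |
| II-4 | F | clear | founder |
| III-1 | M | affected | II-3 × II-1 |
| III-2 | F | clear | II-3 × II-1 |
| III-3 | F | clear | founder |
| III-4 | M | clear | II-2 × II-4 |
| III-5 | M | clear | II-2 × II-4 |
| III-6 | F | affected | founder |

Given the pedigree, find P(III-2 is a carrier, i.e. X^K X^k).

II-3 is clear, so II-3 is X^K Y.
II-1 received K from I-1 (X^K Y) and received k from I-2 (X^k X^k), so II-1 is X^K X^k.
Their cross gives offspring ratios 1/2 X^K X^K : 1/2 X^K X^k. Conditioning on III-2 being clear, P(X^K X^k) = 1/2 / 1 = 1/2.

1/2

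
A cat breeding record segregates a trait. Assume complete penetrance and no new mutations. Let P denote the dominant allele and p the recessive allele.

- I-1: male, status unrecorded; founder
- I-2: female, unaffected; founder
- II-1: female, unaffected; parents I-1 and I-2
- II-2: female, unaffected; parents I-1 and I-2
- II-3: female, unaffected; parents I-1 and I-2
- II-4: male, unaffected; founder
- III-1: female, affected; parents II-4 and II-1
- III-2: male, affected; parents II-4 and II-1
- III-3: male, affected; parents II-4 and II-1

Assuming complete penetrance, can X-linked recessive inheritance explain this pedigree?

No

Under X-linked recessive, III-1 (affected, female) cannot arise from II-4 (unaffected) × II-1 (unaffected).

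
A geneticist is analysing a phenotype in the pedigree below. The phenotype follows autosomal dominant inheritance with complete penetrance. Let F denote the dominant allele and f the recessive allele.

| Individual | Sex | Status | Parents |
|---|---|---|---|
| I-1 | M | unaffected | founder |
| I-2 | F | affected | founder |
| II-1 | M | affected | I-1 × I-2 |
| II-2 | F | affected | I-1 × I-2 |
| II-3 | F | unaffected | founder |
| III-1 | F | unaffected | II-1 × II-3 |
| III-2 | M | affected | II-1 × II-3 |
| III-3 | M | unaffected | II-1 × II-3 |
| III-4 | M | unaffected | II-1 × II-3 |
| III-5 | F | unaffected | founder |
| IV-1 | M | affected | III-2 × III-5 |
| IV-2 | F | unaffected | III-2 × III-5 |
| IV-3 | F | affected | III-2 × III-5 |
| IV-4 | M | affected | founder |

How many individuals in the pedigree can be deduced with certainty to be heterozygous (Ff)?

5

Obligate heterozygotes: II-1 is affected so carries F and received f from I-1 (ff), so II-1 is Ff; II-2 is affected so carries F and received f from I-1 (ff), so II-2 is Ff; III-2 is affected so carries F and received f from II-3 (ff), so III-2 is Ff; IV-1 is affected so carries F and received f from III-5 (ff), so IV-1 is Ff; IV-3 is affected so carries F and received f from III-5 (ff), so IV-3 is Ff.
Every other individual is either homozygous by phenotype or has at least one consistent homozygous assignment, so the count is 5.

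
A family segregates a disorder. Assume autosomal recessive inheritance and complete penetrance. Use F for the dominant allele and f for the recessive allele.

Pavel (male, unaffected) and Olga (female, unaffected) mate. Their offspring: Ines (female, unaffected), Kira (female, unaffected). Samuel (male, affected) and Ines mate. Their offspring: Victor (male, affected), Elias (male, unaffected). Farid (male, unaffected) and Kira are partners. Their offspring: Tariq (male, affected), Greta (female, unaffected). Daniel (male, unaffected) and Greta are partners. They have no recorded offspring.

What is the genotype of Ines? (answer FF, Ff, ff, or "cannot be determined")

Ff

From phenotype alone, Ines is FF or Ff.
Ines is unaffected so carries F and passed f to Victor (ff), so Ines is Ff.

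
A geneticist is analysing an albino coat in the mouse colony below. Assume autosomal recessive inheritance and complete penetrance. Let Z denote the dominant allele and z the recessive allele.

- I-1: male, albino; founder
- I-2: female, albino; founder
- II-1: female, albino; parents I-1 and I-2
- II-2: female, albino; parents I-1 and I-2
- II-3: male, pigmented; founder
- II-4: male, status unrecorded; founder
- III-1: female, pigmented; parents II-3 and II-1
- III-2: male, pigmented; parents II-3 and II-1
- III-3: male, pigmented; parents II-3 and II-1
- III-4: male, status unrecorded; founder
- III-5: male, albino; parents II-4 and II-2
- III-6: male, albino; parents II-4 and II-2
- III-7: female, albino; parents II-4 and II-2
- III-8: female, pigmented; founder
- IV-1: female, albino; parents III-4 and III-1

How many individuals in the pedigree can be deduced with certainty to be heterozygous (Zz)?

3

Obligate heterozygotes: III-1 is pigmented so carries Z and received z from II-1 (zz), so III-1 is Zz; III-2 is pigmented so carries Z and received z from II-1 (zz), so III-2 is Zz; III-3 is pigmented so carries Z and received z from II-1 (zz), so III-3 is Zz.
Every other individual is either homozygous by phenotype or has at least one consistent homozygous assignment, so the count is 3.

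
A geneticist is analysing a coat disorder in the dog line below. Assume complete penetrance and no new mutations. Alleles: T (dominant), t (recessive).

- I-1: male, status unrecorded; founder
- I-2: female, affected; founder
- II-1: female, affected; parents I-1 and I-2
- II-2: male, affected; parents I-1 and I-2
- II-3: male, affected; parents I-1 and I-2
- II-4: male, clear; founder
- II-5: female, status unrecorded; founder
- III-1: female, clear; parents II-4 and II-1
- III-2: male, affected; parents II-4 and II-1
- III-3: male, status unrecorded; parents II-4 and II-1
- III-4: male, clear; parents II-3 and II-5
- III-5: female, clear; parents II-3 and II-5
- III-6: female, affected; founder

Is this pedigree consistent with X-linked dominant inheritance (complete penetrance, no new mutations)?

Under X-linked dominant, III-5 (clear, female) cannot arise from II-3 (affected) × II-5 (unrecorded).

No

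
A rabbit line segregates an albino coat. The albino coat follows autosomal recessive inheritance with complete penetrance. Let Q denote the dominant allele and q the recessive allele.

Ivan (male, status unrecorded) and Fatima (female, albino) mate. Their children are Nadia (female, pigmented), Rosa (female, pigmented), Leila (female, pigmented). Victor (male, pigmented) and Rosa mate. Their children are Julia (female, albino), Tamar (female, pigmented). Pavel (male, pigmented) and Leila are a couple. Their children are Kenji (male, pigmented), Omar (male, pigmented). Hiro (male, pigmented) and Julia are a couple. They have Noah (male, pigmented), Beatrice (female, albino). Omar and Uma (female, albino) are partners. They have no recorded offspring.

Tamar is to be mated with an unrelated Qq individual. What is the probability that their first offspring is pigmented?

Victor is pigmented so carries Q and passed q to Julia (qq), so Victor is Qq.
Rosa is pigmented so carries Q and received q from Fatima (qq), so Rosa is Qq.
Tamar is a pigmented offspring of Victor (Qq) × Rosa (Qq), whose cross gives 1/4 QQ : 1/2 Qq : 1/4 qq; conditioning on being pigmented, Tamar is QQ with probability 1/3, Qq with probability 2/3.
Summing over parental genotype combinations, P(offspring is pigmented) = 1/3·1 + 2/3·3/4 = 5/6.

5/6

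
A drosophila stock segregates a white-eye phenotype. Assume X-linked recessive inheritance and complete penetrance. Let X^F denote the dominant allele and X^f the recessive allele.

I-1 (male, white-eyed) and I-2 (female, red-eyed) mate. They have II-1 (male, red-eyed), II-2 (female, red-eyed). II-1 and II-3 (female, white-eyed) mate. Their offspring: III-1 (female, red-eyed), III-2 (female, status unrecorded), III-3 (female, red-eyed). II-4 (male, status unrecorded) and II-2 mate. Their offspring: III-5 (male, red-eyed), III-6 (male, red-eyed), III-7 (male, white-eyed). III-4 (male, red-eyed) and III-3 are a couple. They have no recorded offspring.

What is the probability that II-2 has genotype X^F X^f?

II-2 is red-eyed so carries F and received f from I-1 (X^f Y), so II-2 is X^F X^f, giving P(X^F X^f) = 1.

1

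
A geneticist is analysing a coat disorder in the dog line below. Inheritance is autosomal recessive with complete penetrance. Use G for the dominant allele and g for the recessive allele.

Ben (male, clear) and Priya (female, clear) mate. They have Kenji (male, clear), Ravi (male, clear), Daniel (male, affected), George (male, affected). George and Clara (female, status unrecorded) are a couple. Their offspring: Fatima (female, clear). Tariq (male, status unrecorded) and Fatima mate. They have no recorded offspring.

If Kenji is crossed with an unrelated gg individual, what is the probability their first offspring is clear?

Ben is clear so carries G and passed g to Daniel (gg), so Ben is Gg.
Priya is clear so carries G and passed g to Daniel (gg), so Priya is Gg.
Kenji is a clear offspring of Ben (Gg) × Priya (Gg), whose cross gives 1/4 GG : 1/2 Gg : 1/4 gg; conditioning on being clear, Kenji is GG with probability 1/3, Gg with probability 2/3.
Summing over parental genotype combinations, P(offspring is clear) = 1/3·1 + 2/3·1/2 = 2/3.

2/3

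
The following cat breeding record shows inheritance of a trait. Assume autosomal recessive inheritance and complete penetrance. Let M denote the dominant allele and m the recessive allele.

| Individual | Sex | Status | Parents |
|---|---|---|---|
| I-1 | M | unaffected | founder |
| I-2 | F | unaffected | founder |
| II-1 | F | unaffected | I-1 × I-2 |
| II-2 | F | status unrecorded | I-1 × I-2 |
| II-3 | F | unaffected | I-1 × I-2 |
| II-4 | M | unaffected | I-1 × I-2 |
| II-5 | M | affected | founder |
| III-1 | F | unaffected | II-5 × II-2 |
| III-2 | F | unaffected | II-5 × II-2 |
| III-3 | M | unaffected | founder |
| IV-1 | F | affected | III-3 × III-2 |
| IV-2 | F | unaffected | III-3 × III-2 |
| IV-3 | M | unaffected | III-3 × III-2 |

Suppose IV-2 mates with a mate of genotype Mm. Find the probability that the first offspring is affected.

1/6

III-3 is unaffected so carries M and passed m to IV-1 (mm), so III-3 is Mm.
III-2 is unaffected so carries M and received m from II-5 (mm), so III-2 is Mm.
IV-2 is an unaffected offspring of III-3 (Mm) × III-2 (Mm), whose cross gives 1/4 MM : 1/2 Mm : 1/4 mm; conditioning on being unaffected, IV-2 is MM with probability 1/3, Mm with probability 2/3.
Summing over parental genotype combinations, P(offspring is affected) = 2/3·1/4 = 1/6.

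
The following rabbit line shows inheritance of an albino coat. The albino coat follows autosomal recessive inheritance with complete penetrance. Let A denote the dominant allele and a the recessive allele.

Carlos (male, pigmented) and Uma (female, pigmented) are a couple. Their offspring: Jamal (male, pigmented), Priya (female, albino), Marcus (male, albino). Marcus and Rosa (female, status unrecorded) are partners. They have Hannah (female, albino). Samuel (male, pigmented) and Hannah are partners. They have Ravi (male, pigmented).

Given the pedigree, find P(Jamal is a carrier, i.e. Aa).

2/3

Carlos is pigmented so carries A and passed a to Priya (aa), so Carlos is Aa.
Uma is pigmented so carries A and passed a to Priya (aa), so Uma is Aa.
Their cross gives offspring ratios 1/4 AA : 1/2 Aa : 1/4 aa. Conditioning on Jamal being pigmented, P(Aa) = 1/2 / 3/4 = 2/3.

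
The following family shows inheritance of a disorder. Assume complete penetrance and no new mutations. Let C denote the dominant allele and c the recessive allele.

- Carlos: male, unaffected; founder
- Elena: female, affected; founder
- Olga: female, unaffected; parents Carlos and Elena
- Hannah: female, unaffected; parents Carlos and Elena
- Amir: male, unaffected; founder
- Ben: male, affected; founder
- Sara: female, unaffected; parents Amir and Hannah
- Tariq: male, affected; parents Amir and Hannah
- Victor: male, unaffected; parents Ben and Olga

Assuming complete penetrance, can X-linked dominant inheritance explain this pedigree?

No

Under X-linked dominant, Tariq (affected, male) cannot arise from Amir (unaffected) × Hannah (unaffected).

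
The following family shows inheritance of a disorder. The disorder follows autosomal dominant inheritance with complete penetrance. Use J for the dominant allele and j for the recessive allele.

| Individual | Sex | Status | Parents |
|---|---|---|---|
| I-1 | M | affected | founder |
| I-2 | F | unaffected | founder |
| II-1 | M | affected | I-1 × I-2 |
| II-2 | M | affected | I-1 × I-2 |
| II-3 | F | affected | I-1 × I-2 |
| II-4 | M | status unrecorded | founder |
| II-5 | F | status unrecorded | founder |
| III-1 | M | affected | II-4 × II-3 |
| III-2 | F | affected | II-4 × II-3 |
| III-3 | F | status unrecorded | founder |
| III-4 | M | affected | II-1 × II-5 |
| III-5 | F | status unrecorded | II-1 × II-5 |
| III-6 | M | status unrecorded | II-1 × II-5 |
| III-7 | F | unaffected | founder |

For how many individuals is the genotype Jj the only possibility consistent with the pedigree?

Obligate heterozygotes: II-1 is affected so carries J and received j from I-2 (jj), so II-1 is Jj; II-2 is affected so carries J and received j from I-2 (jj), so II-2 is Jj; II-3 is affected so carries J and received j from I-2 (jj), so II-3 is Jj.
Every other individual is either homozygous by phenotype or has at least one consistent homozygous assignment, so the count is 3.

3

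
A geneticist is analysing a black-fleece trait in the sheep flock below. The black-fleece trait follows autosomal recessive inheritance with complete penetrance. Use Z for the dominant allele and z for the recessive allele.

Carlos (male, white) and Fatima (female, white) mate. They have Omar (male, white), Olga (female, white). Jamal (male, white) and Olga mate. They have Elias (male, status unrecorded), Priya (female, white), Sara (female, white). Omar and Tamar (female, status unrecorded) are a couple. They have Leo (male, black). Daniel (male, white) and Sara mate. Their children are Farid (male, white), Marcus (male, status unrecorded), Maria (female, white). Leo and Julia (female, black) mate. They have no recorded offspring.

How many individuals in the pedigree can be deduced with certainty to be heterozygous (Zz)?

1

Obligate heterozygotes: Omar is white so carries Z and passed z to Leo (zz), so Omar is Zz.
Every other individual is either homozygous by phenotype or has at least one consistent homozygous assignment, so the count is 1.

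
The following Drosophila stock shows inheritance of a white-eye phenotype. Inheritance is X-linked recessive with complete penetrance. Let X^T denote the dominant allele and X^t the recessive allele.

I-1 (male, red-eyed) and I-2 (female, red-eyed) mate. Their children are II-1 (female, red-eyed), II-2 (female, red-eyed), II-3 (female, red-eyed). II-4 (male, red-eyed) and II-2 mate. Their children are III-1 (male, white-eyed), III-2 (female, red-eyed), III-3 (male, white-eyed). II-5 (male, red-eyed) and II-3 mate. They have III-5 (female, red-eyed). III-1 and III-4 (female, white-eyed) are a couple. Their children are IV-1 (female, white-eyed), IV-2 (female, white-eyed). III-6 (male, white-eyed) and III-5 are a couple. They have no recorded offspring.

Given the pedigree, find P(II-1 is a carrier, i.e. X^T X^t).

I-1 is red-eyed, so I-1 is X^T Y.
I-2 is red-eyed so carries T and passed t to II-2 (X^T X^t, whose T came from I-1), so I-2 is X^T X^t.
Their cross gives offspring ratios 1/2 X^T X^T : 1/2 X^T X^t. Conditioning on II-1 being red-eyed, P(X^T X^t) = 1/2 / 1 = 1/2.

1/2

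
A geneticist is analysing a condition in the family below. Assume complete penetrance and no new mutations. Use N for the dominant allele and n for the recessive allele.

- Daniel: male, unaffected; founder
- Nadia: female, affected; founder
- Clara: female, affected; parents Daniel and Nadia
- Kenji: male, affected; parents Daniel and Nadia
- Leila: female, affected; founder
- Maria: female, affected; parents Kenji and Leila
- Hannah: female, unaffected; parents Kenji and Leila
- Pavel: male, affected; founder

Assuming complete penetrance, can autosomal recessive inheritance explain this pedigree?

No

Under autosomal recessive, Hannah (unaffected, female) cannot arise from Kenji (affected) × Leila (affected).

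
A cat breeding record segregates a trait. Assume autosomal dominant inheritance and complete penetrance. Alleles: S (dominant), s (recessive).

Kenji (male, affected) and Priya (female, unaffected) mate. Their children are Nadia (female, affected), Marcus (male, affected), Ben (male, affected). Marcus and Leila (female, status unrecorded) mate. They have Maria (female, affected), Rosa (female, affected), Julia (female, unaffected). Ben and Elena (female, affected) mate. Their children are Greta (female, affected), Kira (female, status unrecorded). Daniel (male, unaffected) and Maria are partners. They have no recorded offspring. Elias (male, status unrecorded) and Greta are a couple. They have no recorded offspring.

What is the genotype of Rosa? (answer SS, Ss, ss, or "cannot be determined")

Rosa's phenotype allows SS or Ss, and no parent or child forces a single allele at both positions; consistent genotype assignments exist with Rosa as SS or Ss.

cannot be determined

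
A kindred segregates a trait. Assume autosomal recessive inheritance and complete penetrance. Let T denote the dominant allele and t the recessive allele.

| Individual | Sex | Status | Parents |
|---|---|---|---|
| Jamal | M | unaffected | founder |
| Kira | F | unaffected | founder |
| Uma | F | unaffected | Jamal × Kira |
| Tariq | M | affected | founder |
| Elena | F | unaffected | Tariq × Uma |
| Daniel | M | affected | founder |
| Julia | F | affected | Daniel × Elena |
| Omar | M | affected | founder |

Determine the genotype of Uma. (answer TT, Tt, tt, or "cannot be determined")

cannot be determined

Uma's phenotype allows TT or Tt, and no parent or child forces a single allele at both positions; consistent genotype assignments exist with Uma as TT or Tt.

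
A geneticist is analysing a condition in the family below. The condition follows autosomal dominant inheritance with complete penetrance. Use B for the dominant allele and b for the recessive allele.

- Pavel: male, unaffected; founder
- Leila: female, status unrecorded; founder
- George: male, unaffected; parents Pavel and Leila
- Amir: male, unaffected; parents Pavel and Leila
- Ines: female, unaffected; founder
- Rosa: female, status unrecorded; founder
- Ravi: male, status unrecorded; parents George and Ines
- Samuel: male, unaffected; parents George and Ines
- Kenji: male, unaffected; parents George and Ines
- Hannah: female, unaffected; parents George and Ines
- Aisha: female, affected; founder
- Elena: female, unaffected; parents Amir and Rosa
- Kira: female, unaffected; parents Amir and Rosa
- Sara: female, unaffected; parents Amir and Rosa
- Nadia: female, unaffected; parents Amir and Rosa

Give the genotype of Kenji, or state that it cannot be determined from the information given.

bb

Kenji is unaffected, so Kenji is bb.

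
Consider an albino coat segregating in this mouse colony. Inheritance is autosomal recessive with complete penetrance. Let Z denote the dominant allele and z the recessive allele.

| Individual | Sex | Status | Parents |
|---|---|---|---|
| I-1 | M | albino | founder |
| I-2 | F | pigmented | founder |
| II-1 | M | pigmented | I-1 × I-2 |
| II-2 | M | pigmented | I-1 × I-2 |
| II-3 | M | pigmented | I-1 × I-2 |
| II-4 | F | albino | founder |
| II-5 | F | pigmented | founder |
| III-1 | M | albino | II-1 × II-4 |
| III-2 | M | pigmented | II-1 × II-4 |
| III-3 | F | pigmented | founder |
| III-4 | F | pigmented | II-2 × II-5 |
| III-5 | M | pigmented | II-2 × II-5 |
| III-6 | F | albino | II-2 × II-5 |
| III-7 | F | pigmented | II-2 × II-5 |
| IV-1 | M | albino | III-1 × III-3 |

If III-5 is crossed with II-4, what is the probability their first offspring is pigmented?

2/3

II-2 is pigmented so carries Z and received z from I-1 (zz), so II-2 is Zz.
II-5 is pigmented so carries Z and passed z to III-6 (zz), so II-5 is Zz.
III-5 is a pigmented offspring of II-2 (Zz) × II-5 (Zz), whose cross gives 1/4 ZZ : 1/2 Zz : 1/4 zz; conditioning on being pigmented, III-5 is ZZ with probability 1/3, Zz with probability 2/3.
II-4 is albino, so II-4 is zz.
Summing over parental genotype combinations, P(offspring is pigmented) = 1/3·1 + 2/3·1/2 = 2/3.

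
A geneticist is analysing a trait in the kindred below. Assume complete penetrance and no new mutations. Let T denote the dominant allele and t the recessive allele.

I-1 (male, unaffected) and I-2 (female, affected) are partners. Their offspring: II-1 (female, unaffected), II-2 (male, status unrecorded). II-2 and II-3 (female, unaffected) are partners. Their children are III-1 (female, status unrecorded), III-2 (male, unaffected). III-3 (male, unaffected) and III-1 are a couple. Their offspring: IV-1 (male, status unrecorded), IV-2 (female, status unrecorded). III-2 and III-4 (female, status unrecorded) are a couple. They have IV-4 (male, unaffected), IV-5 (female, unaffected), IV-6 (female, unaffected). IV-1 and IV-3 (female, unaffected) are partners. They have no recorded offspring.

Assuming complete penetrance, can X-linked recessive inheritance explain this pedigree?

Yes

A consistent assignment under X-linked recessive exists: I-1 X^T Y, I-2 X^t X^t, II-1 X^T X^t, II-2 X^t Y, II-3 X^T X^T, III-1 X^T X^t, III-2 X^T Y, III-3 X^T Y, III-4 X^T X^T, IV-1 X^T Y, IV-2 X^T X^T, IV-3 X^T X^T, IV-4 X^T Y, IV-5 X^T X^T, IV-6 X^T X^T.
In this assignment every recorded phenotype matches its genotype and every non-founder's genotype is obtainable from its parents' genotypes, so the pedigree is consistent.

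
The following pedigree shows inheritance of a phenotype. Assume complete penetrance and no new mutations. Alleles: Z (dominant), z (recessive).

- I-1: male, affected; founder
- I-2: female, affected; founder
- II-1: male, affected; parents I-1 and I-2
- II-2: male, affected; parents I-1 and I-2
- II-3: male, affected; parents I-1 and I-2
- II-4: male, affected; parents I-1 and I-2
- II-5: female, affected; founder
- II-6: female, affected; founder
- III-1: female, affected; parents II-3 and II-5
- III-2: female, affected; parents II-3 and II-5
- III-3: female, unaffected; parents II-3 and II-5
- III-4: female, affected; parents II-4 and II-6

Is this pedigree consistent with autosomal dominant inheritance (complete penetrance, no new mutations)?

A consistent assignment under autosomal dominant exists: I-1 ZZ, I-2 Zz, II-1 ZZ, II-2 ZZ, II-3 Zz, II-4 ZZ, II-5 Zz, II-6 ZZ, III-1 ZZ, III-2 ZZ, III-3 zz, III-4 ZZ.
In this assignment every recorded phenotype matches its genotype and every non-founder's genotype is obtainable from its parents' genotypes, so the pedigree is consistent.

Yes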